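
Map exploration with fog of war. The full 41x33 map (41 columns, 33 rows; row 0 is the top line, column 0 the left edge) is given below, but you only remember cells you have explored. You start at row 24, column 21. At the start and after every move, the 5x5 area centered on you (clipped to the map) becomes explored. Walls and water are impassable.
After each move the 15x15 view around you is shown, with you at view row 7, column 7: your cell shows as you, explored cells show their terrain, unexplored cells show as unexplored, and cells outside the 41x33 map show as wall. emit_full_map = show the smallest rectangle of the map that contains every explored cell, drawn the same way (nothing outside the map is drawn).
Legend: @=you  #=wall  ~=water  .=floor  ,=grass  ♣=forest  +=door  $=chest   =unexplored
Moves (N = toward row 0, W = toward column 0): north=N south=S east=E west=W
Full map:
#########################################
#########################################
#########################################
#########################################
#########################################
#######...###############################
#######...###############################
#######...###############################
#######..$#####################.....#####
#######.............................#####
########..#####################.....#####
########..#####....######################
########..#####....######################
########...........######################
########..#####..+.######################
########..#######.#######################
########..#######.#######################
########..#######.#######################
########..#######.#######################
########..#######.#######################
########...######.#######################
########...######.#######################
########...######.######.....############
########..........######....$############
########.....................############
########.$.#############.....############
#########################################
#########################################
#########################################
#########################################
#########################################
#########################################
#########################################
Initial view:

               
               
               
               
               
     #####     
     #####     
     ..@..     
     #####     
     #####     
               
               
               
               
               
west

               
               
               
               
               
     ######    
     ######    
     ..@...    
     ######    
     ######    
               
               
               
               
               

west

               
               
               
               
               
     .######   
     .######   
     ..@....   
     #######   
     #######   
               
               
               
               
               

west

               
               
               
               
               
     #.######  
     ..######  
     ..@.....  
     ########  
     ########  
               
               
               
               
               

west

               
               
               
               
               
     ##.###### 
     ...###### 
     ..@...... 
     ######### 
     ######### 
               
               
               
               
               

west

               
               
               
               
               
     ###.######
     ....######
     ..@.......
     ##########
     ##########
               
               
               
               
               

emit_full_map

###.######
....######
..@.......
##########
##########

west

               
               
               
               
               
     ####.#####
     .....#####
     ..@.......
     ##########
     ##########
               
               
               
               
               

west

               
               
               
               
               
     #####.####
     ......####
     ..@.......
     ##########
     ##########
               
               
               
               
               

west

               
               
               
               
               
     ######.###
     .......###
     ..@.......
     ##########
     ##########
               
               
               
               
               

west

               
               
               
               
               
     .######.##
     ........##
     ..@.......
     .#########
     ##########
               
               
               
               
               

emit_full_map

.######.######
........######
..@...........
.#############
##############

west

               
               
               
               
               
     ..######.#
     .........#
     ..@.......
     $.########
     ##########
               
               
               
               
               

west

               
               
               
               
               
     ...######.
     ..........
     ..@.......
     .$.#######
     ##########
               
               
               
               
               

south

               
               
               
               
     ...######.
     ..........
     ..........
     .$@#######
     ##########
     #####     
               
               
               
               
               

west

               
               
               
               
      ...######
     #.........
     #.........
     #.@.######
     ##########
     ######    
               
               
               
               
               

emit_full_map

 ...######.######
#..........######
#................
#.@.#############
#################
######           


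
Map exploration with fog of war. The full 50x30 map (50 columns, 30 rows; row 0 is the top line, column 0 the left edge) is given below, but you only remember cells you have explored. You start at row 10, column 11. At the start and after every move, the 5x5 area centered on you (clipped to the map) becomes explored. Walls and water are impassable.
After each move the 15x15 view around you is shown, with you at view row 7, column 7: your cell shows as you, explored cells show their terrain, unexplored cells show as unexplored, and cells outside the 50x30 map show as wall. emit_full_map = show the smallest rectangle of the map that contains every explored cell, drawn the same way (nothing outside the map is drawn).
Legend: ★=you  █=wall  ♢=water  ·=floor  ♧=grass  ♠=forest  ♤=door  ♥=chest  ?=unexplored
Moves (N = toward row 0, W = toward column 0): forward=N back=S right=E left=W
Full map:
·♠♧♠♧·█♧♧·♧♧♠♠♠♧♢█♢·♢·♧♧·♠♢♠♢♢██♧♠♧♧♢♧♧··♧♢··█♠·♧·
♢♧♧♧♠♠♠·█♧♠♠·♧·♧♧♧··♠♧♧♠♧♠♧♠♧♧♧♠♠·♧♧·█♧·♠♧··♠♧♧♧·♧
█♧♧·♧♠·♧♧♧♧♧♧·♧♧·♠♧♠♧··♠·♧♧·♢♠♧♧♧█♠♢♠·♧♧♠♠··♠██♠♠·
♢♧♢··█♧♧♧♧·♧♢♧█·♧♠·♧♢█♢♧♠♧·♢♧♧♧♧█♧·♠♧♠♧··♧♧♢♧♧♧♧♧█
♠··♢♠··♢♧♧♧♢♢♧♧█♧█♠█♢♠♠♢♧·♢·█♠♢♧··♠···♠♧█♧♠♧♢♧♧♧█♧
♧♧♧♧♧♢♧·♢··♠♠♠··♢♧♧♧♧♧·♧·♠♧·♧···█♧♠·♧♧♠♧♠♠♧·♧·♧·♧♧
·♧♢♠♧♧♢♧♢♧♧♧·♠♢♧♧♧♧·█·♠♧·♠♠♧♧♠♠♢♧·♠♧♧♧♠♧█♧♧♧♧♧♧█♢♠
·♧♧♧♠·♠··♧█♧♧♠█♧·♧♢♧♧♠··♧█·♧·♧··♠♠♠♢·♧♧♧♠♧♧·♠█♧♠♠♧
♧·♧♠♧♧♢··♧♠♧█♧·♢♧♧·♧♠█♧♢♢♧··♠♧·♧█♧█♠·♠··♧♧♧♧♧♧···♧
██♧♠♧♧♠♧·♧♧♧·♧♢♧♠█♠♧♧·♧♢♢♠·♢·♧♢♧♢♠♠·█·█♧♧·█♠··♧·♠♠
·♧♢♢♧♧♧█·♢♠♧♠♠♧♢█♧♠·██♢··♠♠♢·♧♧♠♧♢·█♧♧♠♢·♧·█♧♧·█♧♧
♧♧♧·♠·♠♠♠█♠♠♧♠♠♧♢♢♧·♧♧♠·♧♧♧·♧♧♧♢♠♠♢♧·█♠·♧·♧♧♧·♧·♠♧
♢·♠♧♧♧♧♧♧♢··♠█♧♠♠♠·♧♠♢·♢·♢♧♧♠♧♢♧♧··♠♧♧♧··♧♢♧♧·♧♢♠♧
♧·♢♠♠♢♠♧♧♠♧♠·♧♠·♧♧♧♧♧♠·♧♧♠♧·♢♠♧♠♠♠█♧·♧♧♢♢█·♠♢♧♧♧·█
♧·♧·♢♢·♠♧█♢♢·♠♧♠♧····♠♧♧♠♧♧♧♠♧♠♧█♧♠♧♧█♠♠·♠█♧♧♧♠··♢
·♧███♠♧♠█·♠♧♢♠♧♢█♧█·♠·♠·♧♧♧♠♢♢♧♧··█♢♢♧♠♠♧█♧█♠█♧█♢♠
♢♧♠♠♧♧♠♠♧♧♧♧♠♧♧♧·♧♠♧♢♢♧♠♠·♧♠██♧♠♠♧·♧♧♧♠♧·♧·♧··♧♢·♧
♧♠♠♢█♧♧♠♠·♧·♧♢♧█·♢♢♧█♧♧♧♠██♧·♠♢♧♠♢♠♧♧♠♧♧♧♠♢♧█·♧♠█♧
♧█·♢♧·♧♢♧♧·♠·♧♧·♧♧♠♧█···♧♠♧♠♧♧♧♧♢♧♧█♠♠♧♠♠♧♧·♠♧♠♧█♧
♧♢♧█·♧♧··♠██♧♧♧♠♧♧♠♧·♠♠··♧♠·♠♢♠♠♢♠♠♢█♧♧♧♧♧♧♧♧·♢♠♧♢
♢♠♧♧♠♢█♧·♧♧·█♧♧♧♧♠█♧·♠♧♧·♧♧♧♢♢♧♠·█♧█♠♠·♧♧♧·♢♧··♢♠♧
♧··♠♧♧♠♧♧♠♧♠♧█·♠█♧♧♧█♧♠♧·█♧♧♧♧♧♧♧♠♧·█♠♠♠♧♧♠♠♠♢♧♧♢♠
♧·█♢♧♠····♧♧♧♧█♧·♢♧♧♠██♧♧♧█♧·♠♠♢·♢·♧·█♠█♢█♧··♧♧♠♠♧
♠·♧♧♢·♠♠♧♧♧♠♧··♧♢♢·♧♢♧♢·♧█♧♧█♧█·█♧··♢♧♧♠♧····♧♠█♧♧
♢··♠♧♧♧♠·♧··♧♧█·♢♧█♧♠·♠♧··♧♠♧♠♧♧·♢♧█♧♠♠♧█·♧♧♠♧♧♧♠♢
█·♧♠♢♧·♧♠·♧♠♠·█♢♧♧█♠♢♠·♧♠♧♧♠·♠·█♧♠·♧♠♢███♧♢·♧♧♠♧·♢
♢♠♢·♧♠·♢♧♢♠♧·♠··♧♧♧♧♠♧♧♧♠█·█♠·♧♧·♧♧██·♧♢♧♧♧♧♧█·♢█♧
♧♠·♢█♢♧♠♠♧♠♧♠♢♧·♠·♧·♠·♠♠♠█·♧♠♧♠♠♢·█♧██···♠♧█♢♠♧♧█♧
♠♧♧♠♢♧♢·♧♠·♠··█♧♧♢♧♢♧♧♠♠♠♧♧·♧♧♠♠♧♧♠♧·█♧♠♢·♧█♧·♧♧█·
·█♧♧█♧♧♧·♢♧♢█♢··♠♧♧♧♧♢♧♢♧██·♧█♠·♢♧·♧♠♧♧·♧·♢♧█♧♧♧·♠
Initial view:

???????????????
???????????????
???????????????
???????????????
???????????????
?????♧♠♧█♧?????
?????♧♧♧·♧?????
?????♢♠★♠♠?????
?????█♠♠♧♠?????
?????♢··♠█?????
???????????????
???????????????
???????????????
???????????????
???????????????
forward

???????????????
???????????????
???????????????
???????????????
???????????????
?????♧█♧♧♠?????
?????♧♠♧█♧?????
?????♧♧★·♧?????
?????♢♠♧♠♠?????
?????█♠♠♧♠?????
?????♢··♠█?????
???????????????
???????????????
???????????????
???????????????

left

???????????????
???????????????
???????????????
???????????????
???????????????
?????·♧█♧♧♠????
?????·♧♠♧█♧????
?????·♧★♧·♧????
?????·♢♠♧♠♠????
?????♠█♠♠♧♠????
??????♢··♠█????
???????????????
???????????????
???????????????
???????????????

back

???????????????
???????????????
???????????????
???????????????
?????·♧█♧♧♠????
?????·♧♠♧█♧????
?????·♧♧♧·♧????
?????·♢★♧♠♠????
?????♠█♠♠♧♠????
?????♧♢··♠█????
???????????????
???????????????
???????????????
???????????????
???????????????

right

???????????????
???????????????
???????????????
???????????????
????·♧█♧♧♠?????
????·♧♠♧█♧?????
????·♧♧♧·♧?????
????·♢♠★♠♠?????
????♠█♠♠♧♠?????
????♧♢··♠█?????
???????????????
???????????????
???????????????
???????????????
???????????????

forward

???????????????
???????????????
???????????????
???????????????
???????????????
????·♧█♧♧♠?????
????·♧♠♧█♧?????
????·♧♧★·♧?????
????·♢♠♧♠♠?????
????♠█♠♠♧♠?????
????♧♢··♠█?????
???????????????
???????????????
???????????????
???????????????

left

???????????????
???????????????
???????????????
???????????????
???????????????
?????·♧█♧♧♠????
?????·♧♠♧█♧????
?????·♧★♧·♧????
?????·♢♠♧♠♠????
?????♠█♠♠♧♠????
?????♧♢··♠█????
???????????????
???????????????
???????????????
???????????????

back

???????????????
???????????????
???????????????
???????????????
?????·♧█♧♧♠????
?????·♧♠♧█♧????
?????·♧♧♧·♧????
?????·♢★♧♠♠????
?????♠█♠♠♧♠????
?????♧♢··♠█????
???????????????
???????????????
???????????????
???????????????
???????????????

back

???????????????
???????????????
???????????????
?????·♧█♧♧♠????
?????·♧♠♧█♧????
?????·♧♧♧·♧????
?????·♢♠♧♠♠????
?????♠█★♠♧♠????
?????♧♢··♠█????
?????♧♠♧♠·?????
???????????????
???????????????
???????????????
???????????????
???????????????

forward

???????????????
???????????????
???????????????
???????????????
?????·♧█♧♧♠????
?????·♧♠♧█♧????
?????·♧♧♧·♧????
?????·♢★♧♠♠????
?????♠█♠♠♧♠????
?????♧♢··♠█????
?????♧♠♧♠·?????
???????????????
???????????????
???????????????
???????????????

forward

???????????????
???????????????
???????????????
???????????????
???????????????
?????·♧█♧♧♠????
?????·♧♠♧█♧????
?????·♧★♧·♧????
?????·♢♠♧♠♠????
?????♠█♠♠♧♠????
?????♧♢··♠█????
?????♧♠♧♠·?????
???????????????
???????????????
???????????????

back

???????????????
???????????????
???????????????
???????????????
?????·♧█♧♧♠????
?????·♧♠♧█♧????
?????·♧♧♧·♧????
?????·♢★♧♠♠????
?????♠█♠♠♧♠????
?????♧♢··♠█????
?????♧♠♧♠·?????
???????????????
???????????????
???????????????
???????????????

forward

???????????????
???????????????
???????????????
???????????????
???????????????
?????·♧█♧♧♠????
?????·♧♠♧█♧????
?????·♧★♧·♧????
?????·♢♠♧♠♠????
?????♠█♠♠♧♠????
?????♧♢··♠█????
?????♧♠♧♠·?????
???????????????
???????????????
???????????????


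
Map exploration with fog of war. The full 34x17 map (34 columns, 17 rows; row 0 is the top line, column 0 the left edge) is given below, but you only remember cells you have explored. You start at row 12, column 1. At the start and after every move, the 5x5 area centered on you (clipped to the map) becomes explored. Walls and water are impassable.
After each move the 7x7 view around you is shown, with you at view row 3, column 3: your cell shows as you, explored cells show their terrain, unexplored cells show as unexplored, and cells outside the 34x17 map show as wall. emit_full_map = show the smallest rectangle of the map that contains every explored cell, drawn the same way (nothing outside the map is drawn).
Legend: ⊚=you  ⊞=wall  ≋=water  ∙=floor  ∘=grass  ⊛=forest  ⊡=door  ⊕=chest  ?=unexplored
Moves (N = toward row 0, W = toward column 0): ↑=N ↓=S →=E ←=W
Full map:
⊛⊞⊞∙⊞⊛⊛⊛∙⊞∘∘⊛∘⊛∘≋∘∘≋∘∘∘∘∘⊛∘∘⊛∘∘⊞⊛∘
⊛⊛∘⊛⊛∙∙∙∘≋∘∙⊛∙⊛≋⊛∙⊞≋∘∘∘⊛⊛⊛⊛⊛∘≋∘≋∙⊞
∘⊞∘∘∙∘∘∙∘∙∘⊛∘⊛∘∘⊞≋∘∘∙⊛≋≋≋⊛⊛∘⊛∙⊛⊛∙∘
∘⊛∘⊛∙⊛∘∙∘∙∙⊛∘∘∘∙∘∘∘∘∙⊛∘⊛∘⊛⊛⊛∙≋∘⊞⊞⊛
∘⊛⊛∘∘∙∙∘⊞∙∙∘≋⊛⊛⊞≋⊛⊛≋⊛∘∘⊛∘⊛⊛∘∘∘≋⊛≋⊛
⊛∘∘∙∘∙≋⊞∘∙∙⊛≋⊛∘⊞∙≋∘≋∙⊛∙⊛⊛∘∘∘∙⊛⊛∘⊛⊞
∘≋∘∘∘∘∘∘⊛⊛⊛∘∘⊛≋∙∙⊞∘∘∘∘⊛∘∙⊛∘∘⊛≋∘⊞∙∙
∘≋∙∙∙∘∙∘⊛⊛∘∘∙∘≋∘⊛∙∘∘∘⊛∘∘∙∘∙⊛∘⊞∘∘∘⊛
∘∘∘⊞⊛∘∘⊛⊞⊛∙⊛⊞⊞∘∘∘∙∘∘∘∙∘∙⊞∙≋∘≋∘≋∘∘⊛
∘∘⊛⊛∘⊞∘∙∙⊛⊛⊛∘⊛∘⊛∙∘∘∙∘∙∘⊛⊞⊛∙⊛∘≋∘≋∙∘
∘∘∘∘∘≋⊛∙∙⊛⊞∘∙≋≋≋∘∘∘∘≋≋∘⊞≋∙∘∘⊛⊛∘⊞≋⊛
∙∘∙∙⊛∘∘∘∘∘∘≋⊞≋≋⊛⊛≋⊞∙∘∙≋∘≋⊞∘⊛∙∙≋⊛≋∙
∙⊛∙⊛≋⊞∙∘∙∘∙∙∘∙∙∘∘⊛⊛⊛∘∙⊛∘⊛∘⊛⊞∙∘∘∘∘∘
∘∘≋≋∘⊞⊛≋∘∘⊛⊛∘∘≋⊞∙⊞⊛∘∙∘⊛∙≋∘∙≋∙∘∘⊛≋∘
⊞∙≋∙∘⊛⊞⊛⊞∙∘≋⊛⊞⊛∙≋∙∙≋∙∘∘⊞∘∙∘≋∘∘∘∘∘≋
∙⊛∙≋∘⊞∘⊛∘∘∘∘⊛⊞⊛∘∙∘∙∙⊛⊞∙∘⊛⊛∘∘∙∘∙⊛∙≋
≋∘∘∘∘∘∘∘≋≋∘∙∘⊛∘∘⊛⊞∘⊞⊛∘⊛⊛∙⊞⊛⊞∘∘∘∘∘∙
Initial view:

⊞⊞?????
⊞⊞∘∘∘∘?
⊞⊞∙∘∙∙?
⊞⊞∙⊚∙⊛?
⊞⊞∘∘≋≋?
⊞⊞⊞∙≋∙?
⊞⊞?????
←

⊞⊞⊞????
⊞⊞⊞∘∘∘∘
⊞⊞⊞∙∘∙∙
⊞⊞⊞⊚⊛∙⊛
⊞⊞⊞∘∘≋≋
⊞⊞⊞⊞∙≋∙
⊞⊞⊞????

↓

⊞⊞⊞∘∘∘∘
⊞⊞⊞∙∘∙∙
⊞⊞⊞∙⊛∙⊛
⊞⊞⊞⊚∘≋≋
⊞⊞⊞⊞∙≋∙
⊞⊞⊞∙⊛∙?
⊞⊞⊞????

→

⊞⊞∘∘∘∘?
⊞⊞∙∘∙∙?
⊞⊞∙⊛∙⊛?
⊞⊞∘⊚≋≋?
⊞⊞⊞∙≋∙?
⊞⊞∙⊛∙≋?
⊞⊞?????

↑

⊞⊞?????
⊞⊞∘∘∘∘?
⊞⊞∙∘∙∙?
⊞⊞∙⊚∙⊛?
⊞⊞∘∘≋≋?
⊞⊞⊞∙≋∙?
⊞⊞∙⊛∙≋?

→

⊞??????
⊞∘∘∘∘∘?
⊞∙∘∙∙⊛?
⊞∙⊛⊚⊛≋?
⊞∘∘≋≋∘?
⊞⊞∙≋∙∘?
⊞∙⊛∙≋??

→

???????
∘∘∘∘∘≋?
∙∘∙∙⊛∘?
∙⊛∙⊚≋⊞?
∘∘≋≋∘⊞?
⊞∙≋∙∘⊛?
∙⊛∙≋???

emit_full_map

∘∘∘∘∘≋
∙∘∙∙⊛∘
∙⊛∙⊚≋⊞
∘∘≋≋∘⊞
⊞∙≋∙∘⊛
∙⊛∙≋??

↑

???????
?∘⊛⊛∘⊞?
∘∘∘∘∘≋?
∙∘∙⊚⊛∘?
∙⊛∙⊛≋⊞?
∘∘≋≋∘⊞?
⊞∙≋∙∘⊛?

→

???????
∘⊛⊛∘⊞∘?
∘∘∘∘≋⊛?
∘∙∙⊚∘∘?
⊛∙⊛≋⊞∙?
∘≋≋∘⊞⊛?
∙≋∙∘⊛??

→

???????
⊛⊛∘⊞∘∙?
∘∘∘≋⊛∙?
∙∙⊛⊚∘∘?
∙⊛≋⊞∙∘?
≋≋∘⊞⊛≋?
≋∙∘⊛???

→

???????
⊛∘⊞∘∙∙?
∘∘≋⊛∙∙?
∙⊛∘⊚∘∘?
⊛≋⊞∙∘∙?
≋∘⊞⊛≋∘?
∙∘⊛????

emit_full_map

?∘⊛⊛∘⊞∘∙∙
∘∘∘∘∘≋⊛∙∙
∙∘∙∙⊛∘⊚∘∘
∙⊛∙⊛≋⊞∙∘∙
∘∘≋≋∘⊞⊛≋∘
⊞∙≋∙∘⊛???
∙⊛∙≋?????

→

???????
∘⊞∘∙∙⊛?
∘≋⊛∙∙⊛?
⊛∘∘⊚∘∘?
≋⊞∙∘∙∘?
∘⊞⊛≋∘∘?
∘⊛?????

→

???????
⊞∘∙∙⊛⊛?
≋⊛∙∙⊛⊞?
∘∘∘⊚∘∘?
⊞∙∘∙∘∙?
⊞⊛≋∘∘⊛?
⊛??????

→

???????
∘∙∙⊛⊛⊛?
⊛∙∙⊛⊞∘?
∘∘∘⊚∘≋?
∙∘∙∘∙∙?
⊛≋∘∘⊛⊛?
???????

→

???????
∙∙⊛⊛⊛∘?
∙∙⊛⊞∘∙?
∘∘∘⊚≋⊞?
∘∙∘∙∙∘?
≋∘∘⊛⊛∘?
???????

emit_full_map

?∘⊛⊛∘⊞∘∙∙⊛⊛⊛∘
∘∘∘∘∘≋⊛∙∙⊛⊞∘∙
∙∘∙∙⊛∘∘∘∘∘⊚≋⊞
∙⊛∙⊛≋⊞∙∘∙∘∙∙∘
∘∘≋≋∘⊞⊛≋∘∘⊛⊛∘
⊞∙≋∙∘⊛???????
∙⊛∙≋?????????

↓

∙∙⊛⊛⊛∘?
∙∙⊛⊞∘∙?
∘∘∘∘≋⊞?
∘∙∘⊚∙∘?
≋∘∘⊛⊛∘?
?⊞∙∘≋⊛?
???????

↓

∙∙⊛⊞∘∙?
∘∘∘∘≋⊞?
∘∙∘∙∙∘?
≋∘∘⊚⊛∘?
?⊞∙∘≋⊛?
?∘∘∘∘⊛?
???????

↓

∘∘∘∘≋⊞?
∘∙∘∙∙∘?
≋∘∘⊛⊛∘?
?⊞∙⊚≋⊛?
?∘∘∘∘⊛?
?≋≋∘∙∘?
⊞⊞⊞⊞⊞⊞⊞

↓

∘∙∘∙∙∘?
≋∘∘⊛⊛∘?
?⊞∙∘≋⊛?
?∘∘⊚∘⊛?
?≋≋∘∙∘?
⊞⊞⊞⊞⊞⊞⊞
⊞⊞⊞⊞⊞⊞⊞

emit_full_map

?∘⊛⊛∘⊞∘∙∙⊛⊛⊛∘
∘∘∘∘∘≋⊛∙∙⊛⊞∘∙
∙∘∙∙⊛∘∘∘∘∘∘≋⊞
∙⊛∙⊛≋⊞∙∘∙∘∙∙∘
∘∘≋≋∘⊞⊛≋∘∘⊛⊛∘
⊞∙≋∙∘⊛??⊞∙∘≋⊛
∙⊛∙≋????∘∘⊚∘⊛
????????≋≋∘∙∘

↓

≋∘∘⊛⊛∘?
?⊞∙∘≋⊛?
?∘∘∘∘⊛?
?≋≋⊚∙∘?
⊞⊞⊞⊞⊞⊞⊞
⊞⊞⊞⊞⊞⊞⊞
⊞⊞⊞⊞⊞⊞⊞

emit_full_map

?∘⊛⊛∘⊞∘∙∙⊛⊛⊛∘
∘∘∘∘∘≋⊛∙∙⊛⊞∘∙
∙∘∙∙⊛∘∘∘∘∘∘≋⊞
∙⊛∙⊛≋⊞∙∘∙∘∙∙∘
∘∘≋≋∘⊞⊛≋∘∘⊛⊛∘
⊞∙≋∙∘⊛??⊞∙∘≋⊛
∙⊛∙≋????∘∘∘∘⊛
????????≋≋⊚∙∘


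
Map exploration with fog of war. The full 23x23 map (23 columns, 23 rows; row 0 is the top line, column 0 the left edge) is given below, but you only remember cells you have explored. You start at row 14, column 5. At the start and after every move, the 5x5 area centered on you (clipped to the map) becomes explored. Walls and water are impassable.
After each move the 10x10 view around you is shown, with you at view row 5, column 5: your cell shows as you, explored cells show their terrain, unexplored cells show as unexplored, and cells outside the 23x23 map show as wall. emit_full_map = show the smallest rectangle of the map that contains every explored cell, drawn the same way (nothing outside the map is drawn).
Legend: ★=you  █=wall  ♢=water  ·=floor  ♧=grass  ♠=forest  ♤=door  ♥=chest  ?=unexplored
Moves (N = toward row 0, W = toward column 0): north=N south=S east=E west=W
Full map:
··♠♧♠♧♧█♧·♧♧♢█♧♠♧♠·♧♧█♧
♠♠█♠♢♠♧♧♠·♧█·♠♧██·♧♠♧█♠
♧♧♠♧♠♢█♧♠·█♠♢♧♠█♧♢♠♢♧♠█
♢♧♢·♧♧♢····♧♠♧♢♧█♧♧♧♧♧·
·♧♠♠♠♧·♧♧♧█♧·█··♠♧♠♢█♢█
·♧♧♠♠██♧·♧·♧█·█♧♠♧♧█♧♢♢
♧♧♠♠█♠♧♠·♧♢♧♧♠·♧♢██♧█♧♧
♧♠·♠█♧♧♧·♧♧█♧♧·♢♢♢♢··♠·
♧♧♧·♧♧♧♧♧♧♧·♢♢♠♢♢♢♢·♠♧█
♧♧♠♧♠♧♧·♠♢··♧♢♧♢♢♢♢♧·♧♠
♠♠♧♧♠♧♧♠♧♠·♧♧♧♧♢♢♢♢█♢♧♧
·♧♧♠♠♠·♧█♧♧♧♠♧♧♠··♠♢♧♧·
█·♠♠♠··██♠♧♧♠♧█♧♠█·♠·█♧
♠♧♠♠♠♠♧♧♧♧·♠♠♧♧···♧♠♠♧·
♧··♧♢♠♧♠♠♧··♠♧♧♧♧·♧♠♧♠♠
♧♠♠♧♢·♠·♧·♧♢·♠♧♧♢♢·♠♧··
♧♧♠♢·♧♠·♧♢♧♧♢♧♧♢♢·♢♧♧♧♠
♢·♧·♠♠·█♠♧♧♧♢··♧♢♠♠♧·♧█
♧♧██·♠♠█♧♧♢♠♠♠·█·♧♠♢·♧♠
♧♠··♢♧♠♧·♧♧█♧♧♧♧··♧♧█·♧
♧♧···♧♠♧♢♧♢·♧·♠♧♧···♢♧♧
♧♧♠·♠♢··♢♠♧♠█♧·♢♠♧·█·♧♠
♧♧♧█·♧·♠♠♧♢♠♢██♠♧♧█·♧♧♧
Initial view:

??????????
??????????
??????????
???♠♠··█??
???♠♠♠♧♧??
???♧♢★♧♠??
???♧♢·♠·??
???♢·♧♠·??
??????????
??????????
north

??????????
??????????
??????????
???♠♠♠·♧??
???♠♠··█??
???♠♠★♧♧??
???♧♢♠♧♠??
???♧♢·♠·??
???♢·♧♠·??
??????????

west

█?????????
█?????????
█?????????
█??♧♠♠♠·♧?
█??♠♠♠··█?
█??♠♠★♠♧♧?
█??·♧♢♠♧♠?
█??♠♧♢·♠·?
█???♢·♧♠·?
█?????????

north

█?????????
█?????????
█?????????
█??♧♧♠♧♧??
█??♧♠♠♠·♧?
█??♠♠★··█?
█??♠♠♠♠♧♧?
█??·♧♢♠♧♠?
█??♠♧♢·♠·?
█???♢·♧♠·?

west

██????????
██????????
██????????
██?♠♧♧♠♧♧?
██?♧♧♠♠♠·♧
██?·♠★♠··█
██?♧♠♠♠♠♧♧
██?··♧♢♠♧♠
██??♠♧♢·♠·
██???♢·♧♠·

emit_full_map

♠♧♧♠♧♧?
♧♧♠♠♠·♧
·♠★♠··█
♧♠♠♠♠♧♧
··♧♢♠♧♠
?♠♧♢·♠·
??♢·♧♠·

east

█?????????
█?????????
█?????????
█?♠♧♧♠♧♧??
█?♧♧♠♠♠·♧?
█?·♠♠★··█?
█?♧♠♠♠♠♧♧?
█?··♧♢♠♧♠?
█??♠♧♢·♠·?
█???♢·♧♠·?

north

█?????????
█?????????
█?????????
█??♠♧♠♧♧??
█?♠♧♧♠♧♧??
█?♧♧♠★♠·♧?
█?·♠♠♠··█?
█?♧♠♠♠♠♧♧?
█?··♧♢♠♧♠?
█??♠♧♢·♠·?

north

█?????????
█?????????
█?????????
█??♧·♧♧♧??
█??♠♧♠♧♧??
█?♠♧♧★♧♧??
█?♧♧♠♠♠·♧?
█?·♠♠♠··█?
█?♧♠♠♠♠♧♧?
█?··♧♢♠♧♠?

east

??????????
??????????
??????????
??♧·♧♧♧♧??
??♠♧♠♧♧·??
?♠♧♧♠★♧♠??
?♧♧♠♠♠·♧??
?·♠♠♠··█??
?♧♠♠♠♠♧♧??
?··♧♢♠♧♠??

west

█?????????
█?????????
█?????????
█??♧·♧♧♧♧?
█??♠♧♠♧♧·?
█?♠♧♧★♧♧♠?
█?♧♧♠♠♠·♧?
█?·♠♠♠··█?
█?♧♠♠♠♠♧♧?
█?··♧♢♠♧♠?

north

█?????????
█?????????
█?????????
█??·♠█♧♧??
█??♧·♧♧♧♧?
█??♠♧★♧♧·?
█?♠♧♧♠♧♧♠?
█?♧♧♠♠♠·♧?
█?·♠♠♠··█?
█?♧♠♠♠♠♧♧?

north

█?????????
█?????????
█?????????
█??♠♠█♠♧??
█??·♠█♧♧??
█??♧·★♧♧♧?
█??♠♧♠♧♧·?
█?♠♧♧♠♧♧♠?
█?♧♧♠♠♠·♧?
█?·♠♠♠··█?

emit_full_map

?♠♠█♠♧?
?·♠█♧♧?
?♧·★♧♧♧
?♠♧♠♧♧·
♠♧♧♠♧♧♠
♧♧♠♠♠·♧
·♠♠♠··█
♧♠♠♠♠♧♧
··♧♢♠♧♠
?♠♧♢·♠·
??♢·♧♠·

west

██????????
██????????
██????????
██?♧♠♠█♠♧?
██?♠·♠█♧♧?
██?♧♧★♧♧♧♧
██?♧♠♧♠♧♧·
██?♠♧♧♠♧♧♠
██?♧♧♠♠♠·♧
██?·♠♠♠··█

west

███???????
███???????
███???????
███♧♧♠♠█♠♧
███♧♠·♠█♧♧
███♧♧★·♧♧♧
███♧♧♠♧♠♧♧
███♠♠♧♧♠♧♧
███?♧♧♠♠♠·
███?·♠♠♠··

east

██????????
██????????
██????????
██♧♧♠♠█♠♧?
██♧♠·♠█♧♧?
██♧♧♧★♧♧♧♧
██♧♧♠♧♠♧♧·
██♠♠♧♧♠♧♧♠
██?♧♧♠♠♠·♧
██?·♠♠♠··█

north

██????????
██????????
██????????
██?♧♧♠♠█??
██♧♧♠♠█♠♧?
██♧♠·★█♧♧?
██♧♧♧·♧♧♧♧
██♧♧♠♧♠♧♧·
██♠♠♧♧♠♧♧♠
██?♧♧♠♠♠·♧

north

██????????
██????????
██????????
██?♧♠♠♠♧??
██?♧♧♠♠█??
██♧♧♠★█♠♧?
██♧♠·♠█♧♧?
██♧♧♧·♧♧♧♧
██♧♧♠♧♠♧♧·
██♠♠♧♧♠♧♧♠

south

██????????
██????????
██?♧♠♠♠♧??
██?♧♧♠♠█??
██♧♧♠♠█♠♧?
██♧♠·★█♧♧?
██♧♧♧·♧♧♧♧
██♧♧♠♧♠♧♧·
██♠♠♧♧♠♧♧♠
██?♧♧♠♠♠·♧

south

██????????
██?♧♠♠♠♧??
██?♧♧♠♠█??
██♧♧♠♠█♠♧?
██♧♠·♠█♧♧?
██♧♧♧★♧♧♧♧
██♧♧♠♧♠♧♧·
██♠♠♧♧♠♧♧♠
██?♧♧♠♠♠·♧
██?·♠♠♠··█

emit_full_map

?♧♠♠♠♧??
?♧♧♠♠█??
♧♧♠♠█♠♧?
♧♠·♠█♧♧?
♧♧♧★♧♧♧♧
♧♧♠♧♠♧♧·
♠♠♧♧♠♧♧♠
?♧♧♠♠♠·♧
?·♠♠♠··█
?♧♠♠♠♠♧♧
?··♧♢♠♧♠
??♠♧♢·♠·
???♢·♧♠·

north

██????????
██????????
██?♧♠♠♠♧??
██?♧♧♠♠█??
██♧♧♠♠█♠♧?
██♧♠·★█♧♧?
██♧♧♧·♧♧♧♧
██♧♧♠♧♠♧♧·
██♠♠♧♧♠♧♧♠
██?♧♧♠♠♠·♧

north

██????????
██????????
██????????
██?♧♠♠♠♧??
██?♧♧♠♠█??
██♧♧♠★█♠♧?
██♧♠·♠█♧♧?
██♧♧♧·♧♧♧♧
██♧♧♠♧♠♧♧·
██♠♠♧♧♠♧♧♠

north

██????????
██????????
██????????
██?♧♢·♧♧??
██?♧♠♠♠♧??
██?♧♧★♠█??
██♧♧♠♠█♠♧?
██♧♠·♠█♧♧?
██♧♧♧·♧♧♧♧
██♧♧♠♧♠♧♧·

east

█?????????
█?????????
█?????????
█?♧♢·♧♧♢??
█?♧♠♠♠♧·??
█?♧♧♠★██??
█♧♧♠♠█♠♧??
█♧♠·♠█♧♧??
█♧♧♧·♧♧♧♧?
█♧♧♠♧♠♧♧·?

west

██????????
██????????
██????????
██?♧♢·♧♧♢?
██?♧♠♠♠♧·?
██?♧♧★♠██?
██♧♧♠♠█♠♧?
██♧♠·♠█♧♧?
██♧♧♧·♧♧♧♧
██♧♧♠♧♠♧♧·

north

██████████
██????????
██????????
██?♧♠♧♠♢??
██?♧♢·♧♧♢?
██?♧♠★♠♧·?
██?♧♧♠♠██?
██♧♧♠♠█♠♧?
██♧♠·♠█♧♧?
██♧♧♧·♧♧♧♧

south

██????????
██????????
██?♧♠♧♠♢??
██?♧♢·♧♧♢?
██?♧♠♠♠♧·?
██?♧♧★♠██?
██♧♧♠♠█♠♧?
██♧♠·♠█♧♧?
██♧♧♧·♧♧♧♧
██♧♧♠♧♠♧♧·

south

██????????
██?♧♠♧♠♢??
██?♧♢·♧♧♢?
██?♧♠♠♠♧·?
██?♧♧♠♠██?
██♧♧♠★█♠♧?
██♧♠·♠█♧♧?
██♧♧♧·♧♧♧♧
██♧♧♠♧♠♧♧·
██♠♠♧♧♠♧♧♠

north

██????????
██????????
██?♧♠♧♠♢??
██?♧♢·♧♧♢?
██?♧♠♠♠♧·?
██?♧♧★♠██?
██♧♧♠♠█♠♧?
██♧♠·♠█♧♧?
██♧♧♧·♧♧♧♧
██♧♧♠♧♠♧♧·

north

██████████
██????????
██????????
██?♧♠♧♠♢??
██?♧♢·♧♧♢?
██?♧♠★♠♧·?
██?♧♧♠♠██?
██♧♧♠♠█♠♧?
██♧♠·♠█♧♧?
██♧♧♧·♧♧♧♧

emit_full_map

?♧♠♧♠♢??
?♧♢·♧♧♢?
?♧♠★♠♧·?
?♧♧♠♠██?
♧♧♠♠█♠♧?
♧♠·♠█♧♧?
♧♧♧·♧♧♧♧
♧♧♠♧♠♧♧·
♠♠♧♧♠♧♧♠
?♧♧♠♠♠·♧
?·♠♠♠··█
?♧♠♠♠♠♧♧
?··♧♢♠♧♠
??♠♧♢·♠·
???♢·♧♠·

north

██████████
██████████
██????????
██?♠█♠♢♠??
██?♧♠♧♠♢??
██?♧♢★♧♧♢?
██?♧♠♠♠♧·?
██?♧♧♠♠██?
██♧♧♠♠█♠♧?
██♧♠·♠█♧♧?

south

██████████
██????????
██?♠█♠♢♠??
██?♧♠♧♠♢??
██?♧♢·♧♧♢?
██?♧♠★♠♧·?
██?♧♧♠♠██?
██♧♧♠♠█♠♧?
██♧♠·♠█♧♧?
██♧♧♧·♧♧♧♧

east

██████████
█?????????
█?♠█♠♢♠???
█?♧♠♧♠♢█??
█?♧♢·♧♧♢??
█?♧♠♠★♧·??
█?♧♧♠♠██??
█♧♧♠♠█♠♧??
█♧♠·♠█♧♧??
█♧♧♧·♧♧♧♧?

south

█?????????
█?♠█♠♢♠???
█?♧♠♧♠♢█??
█?♧♢·♧♧♢??
█?♧♠♠♠♧·??
█?♧♧♠★██??
█♧♧♠♠█♠♧??
█♧♠·♠█♧♧??
█♧♧♧·♧♧♧♧?
█♧♧♠♧♠♧♧·?

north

██████████
█?????????
█?♠█♠♢♠???
█?♧♠♧♠♢█??
█?♧♢·♧♧♢??
█?♧♠♠★♧·??
█?♧♧♠♠██??
█♧♧♠♠█♠♧??
█♧♠·♠█♧♧??
█♧♧♧·♧♧♧♧?

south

█?????????
█?♠█♠♢♠???
█?♧♠♧♠♢█??
█?♧♢·♧♧♢??
█?♧♠♠♠♧·??
█?♧♧♠★██??
█♧♧♠♠█♠♧??
█♧♠·♠█♧♧??
█♧♧♧·♧♧♧♧?
█♧♧♠♧♠♧♧·?

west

██????????
██?♠█♠♢♠??
██?♧♠♧♠♢█?
██?♧♢·♧♧♢?
██?♧♠♠♠♧·?
██?♧♧★♠██?
██♧♧♠♠█♠♧?
██♧♠·♠█♧♧?
██♧♧♧·♧♧♧♧
██♧♧♠♧♠♧♧·

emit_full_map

?♠█♠♢♠??
?♧♠♧♠♢█?
?♧♢·♧♧♢?
?♧♠♠♠♧·?
?♧♧★♠██?
♧♧♠♠█♠♧?
♧♠·♠█♧♧?
♧♧♧·♧♧♧♧
♧♧♠♧♠♧♧·
♠♠♧♧♠♧♧♠
?♧♧♠♠♠·♧
?·♠♠♠··█
?♧♠♠♠♠♧♧
?··♧♢♠♧♠
??♠♧♢·♠·
???♢·♧♠·


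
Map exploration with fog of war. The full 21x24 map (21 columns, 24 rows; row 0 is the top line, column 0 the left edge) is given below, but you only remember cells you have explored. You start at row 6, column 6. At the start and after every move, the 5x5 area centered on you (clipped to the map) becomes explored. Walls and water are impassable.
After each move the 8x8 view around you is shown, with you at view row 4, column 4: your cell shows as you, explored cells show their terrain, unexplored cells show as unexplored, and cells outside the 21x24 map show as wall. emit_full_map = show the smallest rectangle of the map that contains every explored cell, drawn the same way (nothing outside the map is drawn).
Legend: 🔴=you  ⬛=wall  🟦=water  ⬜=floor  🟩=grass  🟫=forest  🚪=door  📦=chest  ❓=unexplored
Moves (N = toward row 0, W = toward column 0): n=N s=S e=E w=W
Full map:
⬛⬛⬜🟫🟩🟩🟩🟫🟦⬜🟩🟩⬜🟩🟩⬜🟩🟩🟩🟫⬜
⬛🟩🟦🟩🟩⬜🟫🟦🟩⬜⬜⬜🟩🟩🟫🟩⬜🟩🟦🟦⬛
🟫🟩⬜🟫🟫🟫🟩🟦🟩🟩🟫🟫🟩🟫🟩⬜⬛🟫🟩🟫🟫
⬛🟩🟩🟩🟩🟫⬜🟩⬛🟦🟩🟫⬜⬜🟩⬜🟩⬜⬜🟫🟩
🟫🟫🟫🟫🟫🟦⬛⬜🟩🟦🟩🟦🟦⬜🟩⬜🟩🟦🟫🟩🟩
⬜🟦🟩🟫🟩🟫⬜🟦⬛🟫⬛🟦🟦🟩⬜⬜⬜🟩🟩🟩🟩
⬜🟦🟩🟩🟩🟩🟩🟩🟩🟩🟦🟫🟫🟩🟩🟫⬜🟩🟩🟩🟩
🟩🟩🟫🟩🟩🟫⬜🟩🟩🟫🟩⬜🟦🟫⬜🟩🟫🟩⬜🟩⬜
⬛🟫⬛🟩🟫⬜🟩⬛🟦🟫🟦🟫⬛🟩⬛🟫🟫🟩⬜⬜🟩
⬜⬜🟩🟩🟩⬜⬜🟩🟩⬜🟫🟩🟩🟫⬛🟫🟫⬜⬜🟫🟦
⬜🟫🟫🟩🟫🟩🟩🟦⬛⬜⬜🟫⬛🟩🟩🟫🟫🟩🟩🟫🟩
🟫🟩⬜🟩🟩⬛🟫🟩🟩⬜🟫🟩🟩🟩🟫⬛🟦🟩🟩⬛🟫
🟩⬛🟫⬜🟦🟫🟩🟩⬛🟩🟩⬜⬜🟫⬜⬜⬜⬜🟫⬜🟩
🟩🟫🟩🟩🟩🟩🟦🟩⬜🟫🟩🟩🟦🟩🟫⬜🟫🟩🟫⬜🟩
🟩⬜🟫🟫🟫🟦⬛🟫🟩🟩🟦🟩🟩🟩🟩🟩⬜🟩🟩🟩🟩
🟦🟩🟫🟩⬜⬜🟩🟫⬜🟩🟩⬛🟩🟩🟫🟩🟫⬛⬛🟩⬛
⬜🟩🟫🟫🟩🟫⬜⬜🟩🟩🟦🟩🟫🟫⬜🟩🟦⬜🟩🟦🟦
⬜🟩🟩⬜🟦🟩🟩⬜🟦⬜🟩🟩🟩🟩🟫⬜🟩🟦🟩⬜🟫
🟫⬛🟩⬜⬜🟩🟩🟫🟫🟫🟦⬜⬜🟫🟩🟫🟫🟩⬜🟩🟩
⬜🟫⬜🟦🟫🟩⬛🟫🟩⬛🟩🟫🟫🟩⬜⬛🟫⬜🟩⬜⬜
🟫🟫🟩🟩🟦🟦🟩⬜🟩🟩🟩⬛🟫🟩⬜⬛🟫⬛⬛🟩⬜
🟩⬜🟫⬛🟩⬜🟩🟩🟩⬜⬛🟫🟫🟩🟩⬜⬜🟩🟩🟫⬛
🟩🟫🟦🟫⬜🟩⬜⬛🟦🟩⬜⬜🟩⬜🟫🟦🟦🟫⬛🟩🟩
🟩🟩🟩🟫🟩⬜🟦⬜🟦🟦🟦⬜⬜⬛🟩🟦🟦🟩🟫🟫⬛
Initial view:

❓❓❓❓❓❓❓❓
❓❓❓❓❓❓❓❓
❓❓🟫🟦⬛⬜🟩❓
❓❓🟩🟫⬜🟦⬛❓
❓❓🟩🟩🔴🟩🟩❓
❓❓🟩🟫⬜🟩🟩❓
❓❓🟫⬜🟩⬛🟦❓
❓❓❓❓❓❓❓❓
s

❓❓❓❓❓❓❓❓
❓❓🟫🟦⬛⬜🟩❓
❓❓🟩🟫⬜🟦⬛❓
❓❓🟩🟩🟩🟩🟩❓
❓❓🟩🟫🔴🟩🟩❓
❓❓🟫⬜🟩⬛🟦❓
❓❓🟩⬜⬜🟩🟩❓
❓❓❓❓❓❓❓❓

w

❓❓❓❓❓❓❓❓
❓❓❓🟫🟦⬛⬜🟩
❓❓🟫🟩🟫⬜🟦⬛
❓❓🟩🟩🟩🟩🟩🟩
❓❓🟩🟩🔴⬜🟩🟩
❓❓🟩🟫⬜🟩⬛🟦
❓❓🟩🟩⬜⬜🟩🟩
❓❓❓❓❓❓❓❓

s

❓❓❓🟫🟦⬛⬜🟩
❓❓🟫🟩🟫⬜🟦⬛
❓❓🟩🟩🟩🟩🟩🟩
❓❓🟩🟩🟫⬜🟩🟩
❓❓🟩🟫🔴🟩⬛🟦
❓❓🟩🟩⬜⬜🟩🟩
❓❓🟩🟫🟩🟩🟦❓
❓❓❓❓❓❓❓❓

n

❓❓❓❓❓❓❓❓
❓❓❓🟫🟦⬛⬜🟩
❓❓🟫🟩🟫⬜🟦⬛
❓❓🟩🟩🟩🟩🟩🟩
❓❓🟩🟩🔴⬜🟩🟩
❓❓🟩🟫⬜🟩⬛🟦
❓❓🟩🟩⬜⬜🟩🟩
❓❓🟩🟫🟩🟩🟦❓

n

❓❓❓❓❓❓❓❓
❓❓❓❓❓❓❓❓
❓❓🟫🟫🟦⬛⬜🟩
❓❓🟫🟩🟫⬜🟦⬛
❓❓🟩🟩🔴🟩🟩🟩
❓❓🟩🟩🟫⬜🟩🟩
❓❓🟩🟫⬜🟩⬛🟦
❓❓🟩🟩⬜⬜🟩🟩

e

❓❓❓❓❓❓❓❓
❓❓❓❓❓❓❓❓
❓🟫🟫🟦⬛⬜🟩❓
❓🟫🟩🟫⬜🟦⬛❓
❓🟩🟩🟩🔴🟩🟩❓
❓🟩🟩🟫⬜🟩🟩❓
❓🟩🟫⬜🟩⬛🟦❓
❓🟩🟩⬜⬜🟩🟩❓

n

❓❓❓❓❓❓❓❓
❓❓❓❓❓❓❓❓
❓❓🟩🟫⬜🟩⬛❓
❓🟫🟫🟦⬛⬜🟩❓
❓🟫🟩🟫🔴🟦⬛❓
❓🟩🟩🟩🟩🟩🟩❓
❓🟩🟩🟫⬜🟩🟩❓
❓🟩🟫⬜🟩⬛🟦❓

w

❓❓❓❓❓❓❓❓
❓❓❓❓❓❓❓❓
❓❓🟩🟩🟫⬜🟩⬛
❓❓🟫🟫🟦⬛⬜🟩
❓❓🟫🟩🔴⬜🟦⬛
❓❓🟩🟩🟩🟩🟩🟩
❓❓🟩🟩🟫⬜🟩🟩
❓❓🟩🟫⬜🟩⬛🟦

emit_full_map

🟩🟩🟫⬜🟩⬛
🟫🟫🟦⬛⬜🟩
🟫🟩🔴⬜🟦⬛
🟩🟩🟩🟩🟩🟩
🟩🟩🟫⬜🟩🟩
🟩🟫⬜🟩⬛🟦
🟩🟩⬜⬜🟩🟩
🟩🟫🟩🟩🟦❓

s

❓❓❓❓❓❓❓❓
❓❓🟩🟩🟫⬜🟩⬛
❓❓🟫🟫🟦⬛⬜🟩
❓❓🟫🟩🟫⬜🟦⬛
❓❓🟩🟩🔴🟩🟩🟩
❓❓🟩🟩🟫⬜🟩🟩
❓❓🟩🟫⬜🟩⬛🟦
❓❓🟩🟩⬜⬜🟩🟩

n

❓❓❓❓❓❓❓❓
❓❓❓❓❓❓❓❓
❓❓🟩🟩🟫⬜🟩⬛
❓❓🟫🟫🟦⬛⬜🟩
❓❓🟫🟩🔴⬜🟦⬛
❓❓🟩🟩🟩🟩🟩🟩
❓❓🟩🟩🟫⬜🟩🟩
❓❓🟩🟫⬜🟩⬛🟦

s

❓❓❓❓❓❓❓❓
❓❓🟩🟩🟫⬜🟩⬛
❓❓🟫🟫🟦⬛⬜🟩
❓❓🟫🟩🟫⬜🟦⬛
❓❓🟩🟩🔴🟩🟩🟩
❓❓🟩🟩🟫⬜🟩🟩
❓❓🟩🟫⬜🟩⬛🟦
❓❓🟩🟩⬜⬜🟩🟩

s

❓❓🟩🟩🟫⬜🟩⬛
❓❓🟫🟫🟦⬛⬜🟩
❓❓🟫🟩🟫⬜🟦⬛
❓❓🟩🟩🟩🟩🟩🟩
❓❓🟩🟩🔴⬜🟩🟩
❓❓🟩🟫⬜🟩⬛🟦
❓❓🟩🟩⬜⬜🟩🟩
❓❓🟩🟫🟩🟩🟦❓

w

❓❓❓🟩🟩🟫⬜🟩
❓❓❓🟫🟫🟦⬛⬜
❓❓🟩🟫🟩🟫⬜🟦
❓❓🟩🟩🟩🟩🟩🟩
❓❓🟫🟩🔴🟫⬜🟩
❓❓⬛🟩🟫⬜🟩⬛
❓❓🟩🟩🟩⬜⬜🟩
❓❓❓🟩🟫🟩🟩🟦

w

⬛❓❓❓🟩🟩🟫⬜
⬛❓❓❓🟫🟫🟦⬛
⬛❓🟦🟩🟫🟩🟫⬜
⬛❓🟦🟩🟩🟩🟩🟩
⬛❓🟩🟫🔴🟩🟫⬜
⬛❓🟫⬛🟩🟫⬜🟩
⬛❓⬜🟩🟩🟩⬜⬜
⬛❓❓❓🟩🟫🟩🟩

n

⬛❓❓❓❓❓❓❓
⬛❓❓❓🟩🟩🟫⬜
⬛❓🟫🟫🟫🟫🟦⬛
⬛❓🟦🟩🟫🟩🟫⬜
⬛❓🟦🟩🔴🟩🟩🟩
⬛❓🟩🟫🟩🟩🟫⬜
⬛❓🟫⬛🟩🟫⬜🟩
⬛❓⬜🟩🟩🟩⬜⬜

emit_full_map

❓❓🟩🟩🟫⬜🟩⬛
🟫🟫🟫🟫🟦⬛⬜🟩
🟦🟩🟫🟩🟫⬜🟦⬛
🟦🟩🔴🟩🟩🟩🟩🟩
🟩🟫🟩🟩🟫⬜🟩🟩
🟫⬛🟩🟫⬜🟩⬛🟦
⬜🟩🟩🟩⬜⬜🟩🟩
❓❓🟩🟫🟩🟩🟦❓

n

⬛❓❓❓❓❓❓❓
⬛❓❓❓❓❓❓❓
⬛❓🟩🟩🟩🟩🟫⬜
⬛❓🟫🟫🟫🟫🟦⬛
⬛❓🟦🟩🔴🟩🟫⬜
⬛❓🟦🟩🟩🟩🟩🟩
⬛❓🟩🟫🟩🟩🟫⬜
⬛❓🟫⬛🟩🟫⬜🟩

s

⬛❓❓❓❓❓❓❓
⬛❓🟩🟩🟩🟩🟫⬜
⬛❓🟫🟫🟫🟫🟦⬛
⬛❓🟦🟩🟫🟩🟫⬜
⬛❓🟦🟩🔴🟩🟩🟩
⬛❓🟩🟫🟩🟩🟫⬜
⬛❓🟫⬛🟩🟫⬜🟩
⬛❓⬜🟩🟩🟩⬜⬜

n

⬛❓❓❓❓❓❓❓
⬛❓❓❓❓❓❓❓
⬛❓🟩🟩🟩🟩🟫⬜
⬛❓🟫🟫🟫🟫🟦⬛
⬛❓🟦🟩🔴🟩🟫⬜
⬛❓🟦🟩🟩🟩🟩🟩
⬛❓🟩🟫🟩🟩🟫⬜
⬛❓🟫⬛🟩🟫⬜🟩

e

❓❓❓❓❓❓❓❓
❓❓❓❓❓❓❓❓
❓🟩🟩🟩🟩🟫⬜🟩
❓🟫🟫🟫🟫🟦⬛⬜
❓🟦🟩🟫🔴🟫⬜🟦
❓🟦🟩🟩🟩🟩🟩🟩
❓🟩🟫🟩🟩🟫⬜🟩
❓🟫⬛🟩🟫⬜🟩⬛
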